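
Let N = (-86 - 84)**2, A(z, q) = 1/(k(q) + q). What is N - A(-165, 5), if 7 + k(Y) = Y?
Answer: 86699/3 ≈ 28900.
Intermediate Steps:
k(Y) = -7 + Y
A(z, q) = 1/(-7 + 2*q) (A(z, q) = 1/((-7 + q) + q) = 1/(-7 + 2*q))
N = 28900 (N = (-170)**2 = 28900)
N - A(-165, 5) = 28900 - 1/(-7 + 2*5) = 28900 - 1/(-7 + 10) = 28900 - 1/3 = 86699/3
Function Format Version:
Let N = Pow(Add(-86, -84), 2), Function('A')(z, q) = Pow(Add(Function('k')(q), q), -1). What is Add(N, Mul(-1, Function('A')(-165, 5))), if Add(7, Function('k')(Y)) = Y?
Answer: Rational(86699, 3) ≈ 28900.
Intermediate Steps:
Function('k')(Y) = Add(-7, Y)
Function('A')(z, q) = Pow(Add(-7, Mul(2, q)), -1) (Function('A')(z, q) = Pow(Add(Add(-7, q), q), -1) = Pow(Add(-7, Mul(2, q)), -1))
N = 28900 (N = Pow(-170, 2) = 28900)
Add(N, Mul(-1, Function('A')(-165, 5))) = Add(28900, Mul(-1, Pow(Add(-7, Mul(2, 5)), -1))) = Add(28900, Mul(-1, Pow(Add(-7, 10), -1))) = Add(28900, Mul(-1, Pow(3, -1))) = Add(28900, Mul(-1, Rational(1, 3))) = Add(28900, Rational(-1, 3)) = Rational(86699, 3)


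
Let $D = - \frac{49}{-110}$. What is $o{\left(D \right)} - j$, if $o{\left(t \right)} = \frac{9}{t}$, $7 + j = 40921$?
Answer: $- \frac{2003796}{49} \approx -40894.0$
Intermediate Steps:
$D = \frac{49}{110}$ ($D = \left(-49\right) \left(- \frac{1}{110}\right) = \frac{49}{110} \approx 0.44545$)
$j = 40914$ ($j = -7 + 40921 = 40914$)
$o{\left(D \right)} - j = \frac{9}{\frac{49}{110}} - 40914 = 9 \cdot \frac{110}{49} - 40914 = \frac{990}{49} - 40914 = - \frac{2003796}{49}$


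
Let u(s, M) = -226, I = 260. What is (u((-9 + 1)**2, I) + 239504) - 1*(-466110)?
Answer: 705388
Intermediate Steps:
(u((-9 + 1)**2, I) + 239504) - 1*(-466110) = (-226 + 239504) - 1*(-466110) = 239278 + 466110 = 705388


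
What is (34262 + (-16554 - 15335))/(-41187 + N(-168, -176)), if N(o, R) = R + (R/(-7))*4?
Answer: -5537/96279 ≈ -0.057510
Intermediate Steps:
N(o, R) = 3*R/7 (N(o, R) = R + (R*(-⅐))*4 = R - R/7*4 = R - 4*R/7 = 3*R/7)
(34262 + (-16554 - 15335))/(-41187 + N(-168, -176)) = (34262 + (-16554 - 15335))/(-41187 + (3/7)*(-176)) = (34262 - 31889)/(-41187 - 528/7) = 2373/(-288837/7) = 2373*(-7/288837) = -5537/96279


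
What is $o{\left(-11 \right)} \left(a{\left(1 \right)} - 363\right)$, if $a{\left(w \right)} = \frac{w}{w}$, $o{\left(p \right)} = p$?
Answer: $3982$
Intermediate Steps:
$a{\left(w \right)} = 1$
$o{\left(-11 \right)} \left(a{\left(1 \right)} - 363\right) = - 11 \left(1 - 363\right) = \left(-11\right) \left(-362\right) = 3982$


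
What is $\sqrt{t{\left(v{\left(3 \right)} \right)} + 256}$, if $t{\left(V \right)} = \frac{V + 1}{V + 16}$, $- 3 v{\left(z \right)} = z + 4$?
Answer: $\frac{2 \sqrt{107543}}{41} \approx 15.997$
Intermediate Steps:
$v{\left(z \right)} = - \frac{4}{3} - \frac{z}{3}$ ($v{\left(z \right)} = - \frac{z + 4}{3} = - \frac{4 + z}{3} = - \frac{4}{3} - \frac{z}{3}$)
$t{\left(V \right)} = \frac{1 + V}{16 + V}$
$\sqrt{t{\left(v{\left(3 \right)} \right)} + 256} = \sqrt{\frac{1 - \frac{7}{3}}{16 - \frac{7}{3}} + 256} = \sqrt{\frac{1}{\frac{41}{3}} \left(- \frac{4}{3}\right) + 256} = \sqrt{\frac{3}{41} \left(- \frac{4}{3}\right) + 256} = \sqrt{- \frac{4}{41} + 256} = \sqrt{\frac{10492}{41}} = \frac{2 \sqrt{107543}}{41}$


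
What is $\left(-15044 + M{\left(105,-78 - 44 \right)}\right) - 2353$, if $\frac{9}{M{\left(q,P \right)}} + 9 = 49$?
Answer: $- \frac{695871}{40} \approx -17397.0$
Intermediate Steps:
$M{\left(q,P \right)} = \frac{9}{40}$ ($M{\left(q,P \right)} = \frac{9}{-9 + 49} = \frac{9}{40}$)
$\left(-15044 + M{\left(105,-78 - 44 \right)}\right) - 2353 = \left(-15044 + \frac{9}{40}\right) - 2353 = - \frac{601751}{40} - 2353 = - \frac{695871}{40}$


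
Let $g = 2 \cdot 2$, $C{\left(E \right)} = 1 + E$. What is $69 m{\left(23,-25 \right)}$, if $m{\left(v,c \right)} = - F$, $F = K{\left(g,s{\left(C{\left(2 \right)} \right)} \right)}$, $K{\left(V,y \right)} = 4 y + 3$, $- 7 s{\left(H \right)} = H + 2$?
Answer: $- \frac{69}{7} \approx -9.8571$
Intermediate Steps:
$s{\left(H \right)} = - \frac{2}{7} - \frac{H}{7}$ ($s{\left(H \right)} = - \frac{H + 2}{7} = - \frac{2 + H}{7} = - \frac{2}{7} - \frac{H}{7}$)
$g = 4$
$K{\left(V,y \right)} = 3 + 4 y$
$F = \frac{1}{7}$ ($F = 3 + 4 \left(- \frac{2}{7} - \frac{1 + 2}{7}\right) = 3 + 4 \left(- \frac{2}{7} - \frac{3}{7}\right) = 3 + 4 \left(- \frac{5}{7}\right) = 3 - \frac{20}{7} = \frac{1}{7} \approx 0.14286$)
$m{\left(v,c \right)} = - \frac{1}{7}$ ($m{\left(v,c \right)} = \left(-1\right) \frac{1}{7} = - \frac{1}{7}$)
$69 m{\left(23,-25 \right)} = 69 \left(- \frac{1}{7}\right) = - \frac{69}{7}$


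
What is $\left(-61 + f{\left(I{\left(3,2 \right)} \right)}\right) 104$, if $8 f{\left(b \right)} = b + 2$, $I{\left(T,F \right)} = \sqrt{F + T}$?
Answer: $-6318 + 13 \sqrt{5} \approx -6288.9$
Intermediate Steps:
$f{\left(b \right)} = \frac{1}{4} + \frac{b}{8}$ ($f{\left(b \right)} = \frac{b + 2}{8} = \frac{2 + b}{8} = \frac{1}{4} + \frac{b}{8}$)
$\left(-61 + f{\left(I{\left(3,2 \right)} \right)}\right) 104 = \left(-61 + \left(\frac{1}{4} + \frac{\sqrt{2 + 3}}{8}\right)\right) 104 = \left(-61 + \left(\frac{1}{4} + \frac{\sqrt{5}}{8}\right)\right) 104 = \left(- \frac{243}{4} + \frac{\sqrt{5}}{8}\right) 104 = -6318 + 13 \sqrt{5}$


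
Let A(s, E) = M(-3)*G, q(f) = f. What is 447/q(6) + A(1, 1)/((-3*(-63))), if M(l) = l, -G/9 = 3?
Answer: 1049/14 ≈ 74.929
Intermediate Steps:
G = -27 (G = -9*3 = -27)
A(s, E) = 81 (A(s, E) = -3*(-27) = 81)
447/q(6) + A(1, 1)/((-3*(-63))) = 447/6 + 81/((-3*(-63))) = 447*(1/6) + 81/189 = 149/2 + 81*(1/189) = 149/2 + 3/7 = 1049/14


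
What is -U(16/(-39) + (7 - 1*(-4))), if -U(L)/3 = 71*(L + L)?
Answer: 58646/13 ≈ 4511.2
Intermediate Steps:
U(L) = -426*L (U(L) = -213*(L + L) = -213*2*L = -426*L)
-U(16/(-39) + (7 - 1*(-4))) = -(-426)*(16/(-39) + (7 - 1*(-4))) = -(-426)*(16*(-1/39) + (7 + 4)) = -(-426)*(-16/39 + 11) = -(-426)*413/39 = -1*(-58646/13) = 58646/13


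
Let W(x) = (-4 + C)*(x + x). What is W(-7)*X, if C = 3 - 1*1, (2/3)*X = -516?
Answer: -21672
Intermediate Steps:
X = -774 (X = (3/2)*(-516) = -774)
C = 2 (C = 3 - 1 = 2)
W(x) = -4*x (W(x) = (-4 + 2)*(x + x) = -4*x)
W(-7)*X = -4*(-7)*(-774) = 28*(-774) = -21672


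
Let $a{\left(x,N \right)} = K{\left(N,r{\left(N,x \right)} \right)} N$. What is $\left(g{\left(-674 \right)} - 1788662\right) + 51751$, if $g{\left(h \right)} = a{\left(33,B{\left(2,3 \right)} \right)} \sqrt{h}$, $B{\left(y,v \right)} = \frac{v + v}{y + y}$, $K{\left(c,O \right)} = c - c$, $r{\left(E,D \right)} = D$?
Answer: $-1736911$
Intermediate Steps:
$K{\left(c,O \right)} = 0$
$B{\left(y,v \right)} = \frac{v}{y}$ ($B{\left(y,v \right)} = \frac{2 v}{2 y} = 2 v \frac{1}{2 y} = \frac{v}{y}$)
$a{\left(x,N \right)} = 0$ ($a{\left(x,N \right)} = 0 N = 0$)
$g{\left(h \right)} = 0$ ($g{\left(h \right)} = 0 \sqrt{h} = 0$)
$\left(g{\left(-674 \right)} - 1788662\right) + 51751 = \left(0 - 1788662\right) + 51751 = -1788662 + 51751 = -1736911$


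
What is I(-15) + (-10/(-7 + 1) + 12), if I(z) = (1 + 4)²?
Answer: 116/3 ≈ 38.667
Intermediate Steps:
I(z) = 25 (I(z) = 5² = 25)
I(-15) + (-10/(-7 + 1) + 12) = 25 + (-10/(-7 + 1) + 12) = 25 + (-10/(-6) + 12) = 25 + (-⅙*(-10) + 12) = 25 + (5/3 + 12) = 25 + 41/3 = 116/3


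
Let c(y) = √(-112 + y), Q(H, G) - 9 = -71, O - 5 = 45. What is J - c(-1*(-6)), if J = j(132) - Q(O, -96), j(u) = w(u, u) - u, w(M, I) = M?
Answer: 62 - I*√106 ≈ 62.0 - 10.296*I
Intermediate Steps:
O = 50 (O = 5 + 45 = 50)
j(u) = 0 (j(u) = u - u = 0)
Q(H, G) = -62 (Q(H, G) = 9 - 71 = -62)
J = 62 (J = 0 - 1*(-62) = 0 + 62 = 62)
J - c(-1*(-6)) = 62 - √(-112 - 1*(-6)) = 62 - √(-112 + 6) = 62 - √(-106) = 62 - I*√106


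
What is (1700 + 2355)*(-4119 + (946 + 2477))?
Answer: -2822280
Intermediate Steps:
(1700 + 2355)*(-4119 + (946 + 2477)) = 4055*(-4119 + 3423) = 4055*(-696) = -2822280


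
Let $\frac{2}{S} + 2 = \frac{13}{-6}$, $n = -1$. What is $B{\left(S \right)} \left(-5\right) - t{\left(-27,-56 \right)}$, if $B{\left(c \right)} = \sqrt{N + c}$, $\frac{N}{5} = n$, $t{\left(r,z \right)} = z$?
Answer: $56 - i \sqrt{137} \approx 56.0 - 11.705 i$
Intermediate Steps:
$N = -5$ ($N = 5 \left(-1\right) = -5$)
$S = - \frac{12}{25}$ ($S = \frac{2}{-2 + \frac{13}{-6}} = \frac{2}{-2 + 13 \left(- \frac{1}{6}\right)} = \frac{2}{-2 - \frac{13}{6}} = \frac{2}{- \frac{25}{6}} = 2 \left(- \frac{6}{25}\right) = - \frac{12}{25} \approx -0.48$)
$B{\left(c \right)} = \sqrt{-5 + c}$
$B{\left(S \right)} \left(-5\right) - t{\left(-27,-56 \right)} = \sqrt{-5 - \frac{12}{25}} \left(-5\right) - -56 = \sqrt{- \frac{137}{25}} \left(-5\right) + 56 = \frac{i \sqrt{137}}{5} \left(-5\right) + 56 = - i \sqrt{137} + 56 = 56 - i \sqrt{137}$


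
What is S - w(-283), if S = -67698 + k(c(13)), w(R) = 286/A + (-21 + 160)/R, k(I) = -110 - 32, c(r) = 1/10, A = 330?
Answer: -287982394/4245 ≈ -67840.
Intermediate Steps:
c(r) = 1/10
k(I) = -142
w(R) = 13/15 + 139/R (w(R) = 286/330 + (-21 + 160)/R = 286*(1/330) + 139/R = 13/15 + 139/R)
S = -67840 (S = -67698 - 142 = -67840)
S - w(-283) = -67840 - (13/15 + 139/(-283)) = -67840 - (13/15 + 139*(-1/283)) = -67840 - (13/15 - 139/283) = -67840 - 1*1594/4245 = -67840 - 1594/4245 = -287982394/4245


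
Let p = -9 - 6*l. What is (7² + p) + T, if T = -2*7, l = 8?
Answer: -22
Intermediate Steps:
T = -14
p = -57 (p = -9 - 6*8 = -9 - 48 = -57)
(7² + p) + T = (7² - 57) - 14 = (49 - 57) - 14 = -8 - 14 = -22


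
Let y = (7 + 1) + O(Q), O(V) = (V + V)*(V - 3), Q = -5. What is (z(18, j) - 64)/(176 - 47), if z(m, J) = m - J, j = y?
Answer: -134/129 ≈ -1.0388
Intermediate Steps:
O(V) = 2*V*(-3 + V) (O(V) = (2*V)*(-3 + V) = 2*V*(-3 + V))
y = 88 (y = (7 + 1) + 2*(-5)*(-3 - 5) = 8 + 2*(-5)*(-8) = 8 + 80 = 88)
j = 88
(z(18, j) - 64)/(176 - 47) = ((18 - 1*88) - 64)/(176 - 47) = ((18 - 88) - 64)/129 = (-70 - 64)*(1/129) = -134*1/129 = -134/129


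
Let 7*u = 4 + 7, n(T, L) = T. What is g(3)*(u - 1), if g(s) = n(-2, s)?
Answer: -8/7 ≈ -1.1429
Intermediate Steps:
g(s) = -2
u = 11/7 (u = (4 + 7)/7 = (⅐)*11 = 11/7 ≈ 1.5714)
g(3)*(u - 1) = -2*(11/7 - 1) = -2*4/7 = -8/7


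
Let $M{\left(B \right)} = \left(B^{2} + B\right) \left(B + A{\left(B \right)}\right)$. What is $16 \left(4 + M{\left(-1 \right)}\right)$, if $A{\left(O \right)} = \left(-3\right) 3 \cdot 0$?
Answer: $64$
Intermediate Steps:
$A{\left(O \right)} = 0$ ($A{\left(O \right)} = \left(-9\right) 0 = 0$)
$M{\left(B \right)} = B \left(B + B^{2}\right)$ ($M{\left(B \right)} = \left(B^{2} + B\right) \left(B + 0\right) = \left(B + B^{2}\right) B = B \left(B + B^{2}\right)$)
$16 \left(4 + M{\left(-1 \right)}\right) = 16 \left(4 + \left(-1\right)^{2} \left(1 - 1\right)\right) = 16 \left(4 + 1 \cdot 0\right) = 16 \left(4 + 0\right) = 16 \cdot 4 = 64$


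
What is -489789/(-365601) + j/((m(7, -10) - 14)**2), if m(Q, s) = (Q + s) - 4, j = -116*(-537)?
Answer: 2554446049/17914449 ≈ 142.59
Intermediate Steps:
j = 62292
m(Q, s) = -4 + Q + s
-489789/(-365601) + j/((m(7, -10) - 14)**2) = -489789/(-365601) + 62292/(((-4 + 7 - 10) - 14)**2) = -489789*(-1/365601) + 62292/((-7 - 14)**2) = 163263/121867 + 62292/((-21)**2) = 163263/121867 + 62292/441 = 163263/121867 + 62292*(1/441) = 163263/121867 + 20764/147 = 2554446049/17914449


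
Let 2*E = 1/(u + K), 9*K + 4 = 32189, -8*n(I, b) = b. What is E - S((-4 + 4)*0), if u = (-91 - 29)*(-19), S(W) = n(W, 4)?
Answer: 26357/52705 ≈ 0.50009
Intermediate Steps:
n(I, b) = -b/8
S(W) = -1/2 (S(W) = -1/8*4 = -1/2)
K = 32185/9 (K = -4/9 + (1/9)*32189 = -4/9 + 32189/9 = 32185/9 ≈ 3576.1)
u = 2280 (u = -120*(-19) = 2280)
E = 9/105410 (E = 1/(2*(2280 + 32185/9)) = 1/(2*(52705/9)) = (1/2)*(9/52705) = 9/105410 ≈ 8.5381e-5)
E - S((-4 + 4)*0) = 9/105410 - 1*(-1/2) = 9/105410 + 1/2 = 26357/52705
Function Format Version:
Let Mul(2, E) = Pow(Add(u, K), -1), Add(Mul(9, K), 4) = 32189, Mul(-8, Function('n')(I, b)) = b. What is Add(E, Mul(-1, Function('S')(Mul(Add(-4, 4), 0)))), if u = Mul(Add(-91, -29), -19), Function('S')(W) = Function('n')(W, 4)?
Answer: Rational(26357, 52705) ≈ 0.50009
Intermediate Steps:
Function('n')(I, b) = Mul(Rational(-1, 8), b)
Function('S')(W) = Rational(-1, 2) (Function('S')(W) = Mul(Rational(-1, 8), 4) = Rational(-1, 2))
K = Rational(32185, 9) (K = Add(Rational(-4, 9), Mul(Rational(1, 9), 32189)) = Add(Rational(-4, 9), Rational(32189, 9)) = Rational(32185, 9) ≈ 3576.1)
u = 2280 (u = Mul(-120, -19) = 2280)
E = Rational(9, 105410) (E = Mul(Rational(1, 2), Pow(Add(2280, Rational(32185, 9)), -1)) = Mul(Rational(1, 2), Pow(Rational(52705, 9), -1)) = Mul(Rational(1, 2), Rational(9, 52705)) = Rational(9, 105410) ≈ 8.5381e-5)
Add(E, Mul(-1, Function('S')(Mul(Add(-4, 4), 0)))) = Add(Rational(9, 105410), Mul(-1, Rational(-1, 2))) = Add(Rational(9, 105410), Rational(1, 2)) = Rational(26357, 52705)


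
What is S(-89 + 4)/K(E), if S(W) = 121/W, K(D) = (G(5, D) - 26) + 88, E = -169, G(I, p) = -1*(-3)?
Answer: -121/5525 ≈ -0.021900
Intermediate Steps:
G(I, p) = 3
K(D) = 65 (K(D) = (3 - 26) + 88 = -23 + 88 = 65)
S(-89 + 4)/K(E) = (121/(-89 + 4))/65 = (121/(-85))*(1/65) = (121*(-1/85))*(1/65) = -121/85*1/65 = -121/5525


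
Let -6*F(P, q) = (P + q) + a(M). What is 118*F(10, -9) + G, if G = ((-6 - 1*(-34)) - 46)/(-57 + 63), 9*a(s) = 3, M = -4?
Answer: -263/9 ≈ -29.222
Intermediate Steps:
a(s) = ⅓ (a(s) = (⅑)*3 = ⅓)
F(P, q) = -1/18 - P/6 - q/6 (F(P, q) = -((P + q) + ⅓)/6 = -(⅓ + P + q)/6 = -1/18 - P/6 - q/6)
G = -3 (G = ((-6 + 34) - 46)/6 = (28 - 46)*(⅙) = -18*⅙ = -3)
118*F(10, -9) + G = 118*(-1/18 - ⅙*10 - ⅙*(-9)) - 3 = 118*(-1/18 - 5/3 + 3/2) - 3 = 118*(-2/9) - 3 = -236/9 - 3 = -263/9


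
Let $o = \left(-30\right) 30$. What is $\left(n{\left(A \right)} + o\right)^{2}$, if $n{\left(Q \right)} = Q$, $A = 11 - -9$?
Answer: $774400$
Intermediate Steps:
$A = 20$ ($A = 11 + 9 = 20$)
$o = -900$
$\left(n{\left(A \right)} + o\right)^{2} = \left(20 - 900\right)^{2} = \left(-880\right)^{2} = 774400$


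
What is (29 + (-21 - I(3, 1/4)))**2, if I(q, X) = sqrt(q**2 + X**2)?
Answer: (32 - sqrt(145))**2/16 ≈ 24.896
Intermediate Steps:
I(q, X) = sqrt(X**2 + q**2)
(29 + (-21 - I(3, 1/4)))**2 = (29 + (-21 - sqrt((1/4)**2 + 3**2)))**2 = (29 + (-21 - sqrt((1/4)**2 + 9)))**2 = (29 + (-21 - sqrt(1/16 + 9)))**2 = (29 + (-21 - sqrt(145/16)))**2 = (29 + (-21 - sqrt(145)/4))**2 = (8 - sqrt(145)/4)**2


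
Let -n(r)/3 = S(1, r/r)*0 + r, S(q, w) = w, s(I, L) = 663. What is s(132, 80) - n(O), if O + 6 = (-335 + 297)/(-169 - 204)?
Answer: 240699/373 ≈ 645.31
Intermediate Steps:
O = -2200/373 (O = -6 + (-335 + 297)/(-169 - 204) = -6 - 38/(-373) = -6 - 38*(-1/373) = -6 + 38/373 = -2200/373 ≈ -5.8981)
n(r) = -3*r (n(r) = -3*((r/r)*0 + r) = -3*(1*0 + r) = -3*(0 + r) = -3*r)
s(132, 80) - n(O) = 663 - (-3)*(-2200)/373 = 663 - 1*6600/373 = 663 - 6600/373 = 240699/373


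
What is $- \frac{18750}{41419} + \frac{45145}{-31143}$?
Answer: $- \frac{350541715}{184273131} \approx -1.9023$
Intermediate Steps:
$- \frac{18750}{41419} + \frac{45145}{-31143} = \left(-18750\right) \frac{1}{41419} + 45145 \left(- \frac{1}{31143}\right) = - \frac{18750}{41419} - \frac{45145}{31143} = - \frac{350541715}{184273131}$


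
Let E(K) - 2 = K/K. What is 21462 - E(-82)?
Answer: 21459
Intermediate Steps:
E(K) = 3 (E(K) = 2 + K/K = 2 + 1 = 3)
21462 - E(-82) = 21462 - 1*3 = 21462 - 3 = 21459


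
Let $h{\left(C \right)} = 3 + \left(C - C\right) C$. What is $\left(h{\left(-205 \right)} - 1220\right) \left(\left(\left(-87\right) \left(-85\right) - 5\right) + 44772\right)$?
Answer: $-63481154$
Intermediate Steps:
$h{\left(C \right)} = 3$ ($h{\left(C \right)} = 3 + 0 C = 3 + 0 = 3$)
$\left(h{\left(-205 \right)} - 1220\right) \left(\left(\left(-87\right) \left(-85\right) - 5\right) + 44772\right) = \left(3 - 1220\right) \left(\left(\left(-87\right) \left(-85\right) - 5\right) + 44772\right) = - 1217 \left(\left(7395 - 5\right) + 44772\right) = - 1217 \left(7390 + 44772\right) = \left(-1217\right) 52162 = -63481154$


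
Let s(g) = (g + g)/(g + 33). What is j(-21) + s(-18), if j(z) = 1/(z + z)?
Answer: -509/210 ≈ -2.4238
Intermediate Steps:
s(g) = 2*g/(33 + g) (s(g) = (2*g)/(33 + g) = 2*g/(33 + g))
j(z) = 1/(2*z)
j(-21) + s(-18) = (1/2)/(-21) + 2*(-18)/(33 - 18) = (1/2)*(-1/21) + 2*(-18)/15 = -1/42 + 2*(-18)*(1/15) = -1/42 - 12/5 = -509/210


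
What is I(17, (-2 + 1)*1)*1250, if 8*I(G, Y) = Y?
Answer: -625/4 ≈ -156.25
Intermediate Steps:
I(G, Y) = Y/8
I(17, (-2 + 1)*1)*1250 = (((-2 + 1)*1)/8)*1250 = ((-1*1)/8)*1250 = ((⅛)*(-1))*1250 = -⅛*1250 = -625/4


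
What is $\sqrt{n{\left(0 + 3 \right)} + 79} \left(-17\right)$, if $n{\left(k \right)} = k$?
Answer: $- 17 \sqrt{82} \approx -153.94$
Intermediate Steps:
$\sqrt{n{\left(0 + 3 \right)} + 79} \left(-17\right) = \sqrt{\left(0 + 3\right) + 79} \left(-17\right) = \sqrt{3 + 79} \left(-17\right) = \sqrt{82} \left(-17\right) = - 17 \sqrt{82}$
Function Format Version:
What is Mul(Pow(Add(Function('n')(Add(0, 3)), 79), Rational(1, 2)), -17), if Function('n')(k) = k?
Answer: Mul(-17, Pow(82, Rational(1, 2))) ≈ -153.94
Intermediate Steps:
Mul(Pow(Add(Function('n')(Add(0, 3)), 79), Rational(1, 2)), -17) = Mul(Pow(Add(Add(0, 3), 79), Rational(1, 2)), -17) = Mul(Pow(Add(3, 79), Rational(1, 2)), -17) = Mul(Pow(82, Rational(1, 2)), -17) = Mul(-17, Pow(82, Rational(1, 2)))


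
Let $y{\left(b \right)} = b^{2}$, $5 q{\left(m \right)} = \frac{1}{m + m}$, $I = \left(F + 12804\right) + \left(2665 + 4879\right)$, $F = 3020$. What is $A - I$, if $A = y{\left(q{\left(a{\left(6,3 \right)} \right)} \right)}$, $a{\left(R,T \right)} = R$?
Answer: $- \frac{84124799}{3600} \approx -23368.0$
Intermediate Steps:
$I = 23368$ ($I = \left(3020 + 12804\right) + \left(2665 + 4879\right) = 15824 + 7544 = 23368$)
$q{\left(m \right)} = \frac{1}{10 m}$ ($q{\left(m \right)} = \frac{1}{5 \left(m + m\right)} = \frac{1}{5 \cdot 2 m} = \frac{\frac{1}{2} \frac{1}{m}}{5} = \frac{1}{10 m}$)
$A = \frac{1}{3600}$ ($A = \left(\frac{1}{10 \cdot 6}\right)^{2} = \left(\frac{1}{10} \cdot \frac{1}{6}\right)^{2} = \left(\frac{1}{60}\right)^{2} = \frac{1}{3600} \approx 0.00027778$)
$A - I = \frac{1}{3600} - 23368 = - \frac{84124799}{3600}$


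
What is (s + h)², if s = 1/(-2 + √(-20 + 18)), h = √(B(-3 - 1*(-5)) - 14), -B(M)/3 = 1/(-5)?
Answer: (10 - 6*I*√335 + 5*I*√2)²/900 ≈ -11.619 - 2.2833*I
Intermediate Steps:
B(M) = ⅗ (B(M) = -3/(-5) = -3*(-⅕) = ⅗)
h = I*√335/5 (h = √(⅗ - 14) = √(-67/5) = I*√335/5 ≈ 3.6606*I)
s = 1/(-2 + I*√2) (s = 1/(-2 + √(-2)) = 1/(-2 + I*√2) ≈ -0.33333 - 0.2357*I)
(s + h)² = ((-⅓ - I*√2/6) + I*√335/5)² = (-⅓ - I*√2/6 + I*√335/5)²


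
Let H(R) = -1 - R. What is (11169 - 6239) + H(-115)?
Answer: 5044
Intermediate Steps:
(11169 - 6239) + H(-115) = (11169 - 6239) + (-1 - 1*(-115)) = 4930 + (-1 + 115) = 4930 + 114 = 5044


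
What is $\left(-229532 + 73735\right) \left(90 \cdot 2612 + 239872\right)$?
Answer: $-73996096744$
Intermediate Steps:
$\left(-229532 + 73735\right) \left(90 \cdot 2612 + 239872\right) = - 155797 \left(235080 + 239872\right) = \left(-155797\right) 474952 = -73996096744$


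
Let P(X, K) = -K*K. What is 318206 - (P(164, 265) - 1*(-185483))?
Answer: 202948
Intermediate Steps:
P(X, K) = -K²
318206 - (P(164, 265) - 1*(-185483)) = 318206 - (-1*265² - 1*(-185483)) = 318206 - (-1*70225 + 185483) = 318206 - (-70225 + 185483) = 318206 - 1*115258 = 318206 - 115258 = 202948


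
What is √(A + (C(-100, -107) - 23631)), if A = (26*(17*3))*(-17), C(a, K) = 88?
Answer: I*√46085 ≈ 214.67*I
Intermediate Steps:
A = -22542 (A = (26*51)*(-17) = 1326*(-17) = -22542)
√(A + (C(-100, -107) - 23631)) = √(-22542 + (88 - 23631)) = √(-22542 - 23543) = √(-46085) = I*√46085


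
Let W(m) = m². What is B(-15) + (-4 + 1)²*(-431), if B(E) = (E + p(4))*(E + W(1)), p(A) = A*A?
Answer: -3893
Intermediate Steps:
p(A) = A²
B(E) = (1 + E)*(16 + E) (B(E) = (E + 4²)*(E + 1²) = (E + 16)*(E + 1) = (16 + E)*(1 + E) = (1 + E)*(16 + E))
B(-15) + (-4 + 1)²*(-431) = (16 + (-15)² + 17*(-15)) + (-4 + 1)²*(-431) = (16 + 225 - 255) + (-3)²*(-431) = -14 + 9*(-431) = -14 - 3879 = -3893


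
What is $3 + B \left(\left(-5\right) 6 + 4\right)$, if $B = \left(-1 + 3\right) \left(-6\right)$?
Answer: $315$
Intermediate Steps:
$B = -12$ ($B = 2 \left(-6\right) = -12$)
$3 + B \left(\left(-5\right) 6 + 4\right) = 3 - 12 \left(\left(-5\right) 6 + 4\right) = 3 - 12 \left(-30 + 4\right) = 3 - -312 = 3 + 312 = 315$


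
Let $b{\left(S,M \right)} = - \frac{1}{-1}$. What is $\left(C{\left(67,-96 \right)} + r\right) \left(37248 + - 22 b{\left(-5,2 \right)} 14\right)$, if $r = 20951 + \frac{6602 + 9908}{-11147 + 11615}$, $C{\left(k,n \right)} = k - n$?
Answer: $\frac{7031288890}{9} \approx 7.8125 \cdot 10^{8}$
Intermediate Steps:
$b{\left(S,M \right)} = 1$ ($b{\left(S,M \right)} = \left(-1\right) \left(-1\right) = 1$)
$r = \frac{377753}{18}$ ($r = 20951 + \frac{16510}{468} = 20951 + 16510 \cdot \frac{1}{468} = 20951 + \frac{635}{18} = \frac{377753}{18} \approx 20986.0$)
$\left(C{\left(67,-96 \right)} + r\right) \left(37248 + - 22 b{\left(-5,2 \right)} 14\right) = \left(\left(67 - -96\right) + \frac{377753}{18}\right) \left(37248 + \left(-22\right) 1 \cdot 14\right) = \left(\left(67 + 96\right) + \frac{377753}{18}\right) \left(37248 - 308\right) = \left(163 + \frac{377753}{18}\right) \left(37248 - 308\right) = \frac{380687}{18} \cdot 36940 = \frac{7031288890}{9}$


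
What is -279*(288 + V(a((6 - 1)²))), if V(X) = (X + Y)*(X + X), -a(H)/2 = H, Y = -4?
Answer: -1586952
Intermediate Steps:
a(H) = -2*H
V(X) = 2*X*(-4 + X) (V(X) = (X - 4)*(X + X) = (-4 + X)*(2*X) = 2*X*(-4 + X))
-279*(288 + V(a((6 - 1)²))) = -279*(288 + 2*(-2*(6 - 1)²)*(-4 - 2*(6 - 1)²)) = -279*(288 + 2*(-2*5²)*(-4 - 2*5²)) = -279*(288 + 2*(-2*25)*(-4 - 2*25)) = -279*(288 + 2*(-50)*(-4 - 50)) = -279*(288 + 2*(-50)*(-54)) = -279*(288 + 5400) = -279*5688 = -1586952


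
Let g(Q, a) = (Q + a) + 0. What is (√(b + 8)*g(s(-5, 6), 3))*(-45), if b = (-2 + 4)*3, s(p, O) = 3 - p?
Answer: -495*√14 ≈ -1852.1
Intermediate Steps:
g(Q, a) = Q + a
b = 6 (b = 2*3 = 6)
(√(b + 8)*g(s(-5, 6), 3))*(-45) = (√(6 + 8)*((3 - 1*(-5)) + 3))*(-45) = (√14*((3 + 5) + 3))*(-45) = (√14*(8 + 3))*(-45) = (√14*11)*(-45) = (11*√14)*(-45) = -495*√14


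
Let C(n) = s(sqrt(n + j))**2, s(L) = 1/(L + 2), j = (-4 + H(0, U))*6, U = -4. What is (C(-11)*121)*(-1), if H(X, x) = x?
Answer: -121/(2 + I*sqrt(59))**2 ≈ 1.6767 + 0.93668*I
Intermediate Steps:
j = -48 (j = (-4 - 4)*6 = -8*6 = -48)
s(L) = 1/(2 + L)
C(n) = (2 + sqrt(-48 + n))**(-2) (C(n) = (1/(2 + sqrt(n - 48)))**2 = (1/(2 + sqrt(-48 + n)))**2 = (2 + sqrt(-48 + n))**(-2))
(C(-11)*121)*(-1) = (121/(2 + sqrt(-48 - 11))**2)*(-1) = (121/(2 + sqrt(-59))**2)*(-1) = (121/(2 + I*sqrt(59))**2)*(-1) = -121/(2 + I*sqrt(59))**2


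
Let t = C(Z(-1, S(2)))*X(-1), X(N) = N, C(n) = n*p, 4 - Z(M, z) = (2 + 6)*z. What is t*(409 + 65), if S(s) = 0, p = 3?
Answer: -5688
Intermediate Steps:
Z(M, z) = 4 - 8*z (Z(M, z) = 4 - (2 + 6)*z = 4 - 8*z)
C(n) = 3*n (C(n) = n*3 = 3*n)
t = -12 (t = (3*(4 - 8*0))*(-1) = (3*(4 + 0))*(-1) = (3*4)*(-1) = 12*(-1) = -12)
t*(409 + 65) = -12*(409 + 65) = -12*474 = -5688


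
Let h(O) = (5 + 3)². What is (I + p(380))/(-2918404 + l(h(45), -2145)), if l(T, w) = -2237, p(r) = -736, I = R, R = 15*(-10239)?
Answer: 154321/2920641 ≈ 0.052838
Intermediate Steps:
R = -153585
I = -153585
h(O) = 64 (h(O) = 8² = 64)
(I + p(380))/(-2918404 + l(h(45), -2145)) = (-153585 - 736)/(-2918404 - 2237) = -154321/(-2920641) = -154321*(-1/2920641) = 154321/2920641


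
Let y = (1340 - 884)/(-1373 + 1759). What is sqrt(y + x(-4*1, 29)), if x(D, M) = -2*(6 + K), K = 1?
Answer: I*sqrt(477482)/193 ≈ 3.5803*I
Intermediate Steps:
x(D, M) = -14 (x(D, M) = -2*(6 + 1) = -2*7 = -14)
y = 228/193 (y = 456/386 = 456*(1/386) = 228/193 ≈ 1.1813)
sqrt(y + x(-4*1, 29)) = sqrt(228/193 - 14) = sqrt(-2474/193) = I*sqrt(477482)/193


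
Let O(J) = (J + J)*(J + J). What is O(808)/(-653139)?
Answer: -2611456/653139 ≈ -3.9983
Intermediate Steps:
O(J) = 4*J² (O(J) = (2*J)*(2*J) = 4*J²)
O(808)/(-653139) = (4*808²)/(-653139) = (4*652864)*(-1/653139) = 2611456*(-1/653139) = -2611456/653139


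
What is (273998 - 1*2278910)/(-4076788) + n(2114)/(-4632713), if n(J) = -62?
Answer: 2322108661778/4721647191461 ≈ 0.49180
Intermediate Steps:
(273998 - 1*2278910)/(-4076788) + n(2114)/(-4632713) = (273998 - 1*2278910)/(-4076788) - 62/(-4632713) = (273998 - 2278910)*(-1/4076788) - 62*(-1/4632713) = -2004912*(-1/4076788) + 62/4632713 = 501228/1019197 + 62/4632713 = 2322108661778/4721647191461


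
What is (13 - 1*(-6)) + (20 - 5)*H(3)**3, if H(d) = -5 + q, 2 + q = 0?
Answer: -5126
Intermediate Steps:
q = -2 (q = -2 + 0 = -2)
H(d) = -7 (H(d) = -5 - 2 = -7)
(13 - 1*(-6)) + (20 - 5)*H(3)**3 = (13 - 1*(-6)) + (20 - 5)*(-7)**3 = (13 + 6) + 15*(-343) = 19 - 5145 = -5126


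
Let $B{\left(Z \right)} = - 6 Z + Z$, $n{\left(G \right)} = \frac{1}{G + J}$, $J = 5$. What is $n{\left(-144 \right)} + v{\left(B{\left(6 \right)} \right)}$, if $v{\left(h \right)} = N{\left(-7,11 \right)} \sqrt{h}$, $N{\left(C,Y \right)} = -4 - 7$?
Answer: $- \frac{1}{139} - 11 i \sqrt{30} \approx -0.0071942 - 60.25 i$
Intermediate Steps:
$N{\left(C,Y \right)} = -11$
$n{\left(G \right)} = \frac{1}{5 + G}$ ($n{\left(G \right)} = \frac{1}{G + 5} = \frac{1}{5 + G}$)
$B{\left(Z \right)} = - 5 Z$
$v{\left(h \right)} = - 11 \sqrt{h}$
$n{\left(-144 \right)} + v{\left(B{\left(6 \right)} \right)} = \frac{1}{5 - 144} - 11 \sqrt{\left(-5\right) 6} = \frac{1}{-139} - 11 \sqrt{-30} = - \frac{1}{139} - 11 i \sqrt{30}$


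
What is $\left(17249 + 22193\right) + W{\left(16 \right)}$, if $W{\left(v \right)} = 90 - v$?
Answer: $39516$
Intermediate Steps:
$\left(17249 + 22193\right) + W{\left(16 \right)} = \left(17249 + 22193\right) + \left(90 - 16\right) = 39442 + \left(90 - 16\right) = 39442 + 74 = 39516$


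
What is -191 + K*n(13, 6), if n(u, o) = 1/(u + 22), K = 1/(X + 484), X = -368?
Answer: -775459/4060 ≈ -191.00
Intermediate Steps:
K = 1/116 (K = 1/(-368 + 484) = 1/116 ≈ 0.0086207)
n(u, o) = 1/(22 + u)
-191 + K*n(13, 6) = -191 + 1/(116*(22 + 13)) = -191 + (1/116)/35 = -191 + (1/116)*(1/35) = -191 + 1/4060 = -775459/4060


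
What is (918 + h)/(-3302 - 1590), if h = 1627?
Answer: -2545/4892 ≈ -0.52024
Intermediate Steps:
(918 + h)/(-3302 - 1590) = (918 + 1627)/(-3302 - 1590) = 2545/(-4892) = 2545*(-1/4892) = -2545/4892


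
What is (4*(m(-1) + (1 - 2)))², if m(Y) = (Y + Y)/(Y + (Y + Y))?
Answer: 16/9 ≈ 1.7778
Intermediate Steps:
m(Y) = ⅔ (m(Y) = (2*Y)/(Y + 2*Y) = (2*Y)/((3*Y)) = (2*Y)*(1/(3*Y)) = ⅔)
(4*(m(-1) + (1 - 2)))² = (4*(⅔ + (1 - 2)))² = (4*(⅔ - 1))² = (4*(-⅓))² = (-4/3)² = 16/9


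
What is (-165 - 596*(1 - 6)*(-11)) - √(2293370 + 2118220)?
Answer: -32945 - √4411590 ≈ -35045.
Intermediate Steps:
(-165 - 596*(1 - 6)*(-11)) - √(2293370 + 2118220) = (-165 - (-2980)*(-11)) - √4411590 = (-165 - 596*55) - √4411590 = (-165 - 32780) - √4411590 = -32945 - √4411590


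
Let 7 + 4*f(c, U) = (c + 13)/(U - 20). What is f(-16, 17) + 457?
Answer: 911/2 ≈ 455.50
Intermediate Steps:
f(c, U) = -7/4 + (13 + c)/(4*(-20 + U)) (f(c, U) = -7/4 + ((c + 13)/(U - 20))/4 = -7/4 + ((13 + c)/(-20 + U))/4 = -7/4 + (13 + c)/(4*(-20 + U)))
f(-16, 17) + 457 = (153 - 16 - 7*17)/(4*(-20 + 17)) + 457 = (¼)*(153 - 16 - 119)/(-3) + 457 = (¼)*(-⅓)*18 + 457 = -3/2 + 457 = 911/2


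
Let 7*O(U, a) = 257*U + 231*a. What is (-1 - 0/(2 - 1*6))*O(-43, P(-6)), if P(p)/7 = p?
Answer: 20753/7 ≈ 2964.7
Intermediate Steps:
P(p) = 7*p
O(U, a) = 33*a + 257*U/7 (O(U, a) = (257*U + 231*a)/7 = (231*a + 257*U)/7 = 33*a + 257*U/7)
(-1 - 0/(2 - 1*6))*O(-43, P(-6)) = (-1 - 0/(2 - 1*6))*(33*(7*(-6)) + (257/7)*(-43)) = (-1 - 0/(2 - 6))*(33*(-42) - 11051/7) = (-1 - 0/(-4))*(-1386 - 11051/7) = (-1 - 0*(-1)/4)*(-20753/7) = (-1 - 1*0)*(-20753/7) = (-1 + 0)*(-20753/7) = -1*(-20753/7) = 20753/7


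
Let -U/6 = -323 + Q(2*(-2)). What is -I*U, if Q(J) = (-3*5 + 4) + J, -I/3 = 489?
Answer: 2975076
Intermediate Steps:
I = -1467 (I = -3*489 = -1467)
Q(J) = -11 + J (Q(J) = (-15 + 4) + J = -11 + J)
U = 2028 (U = -6*(-323 + (-11 + 2*(-2))) = -6*(-323 + (-11 - 4)) = -6*(-323 - 15) = -6*(-338) = 2028)
-I*U = -(-1467)*2028 = -1*(-2975076) = 2975076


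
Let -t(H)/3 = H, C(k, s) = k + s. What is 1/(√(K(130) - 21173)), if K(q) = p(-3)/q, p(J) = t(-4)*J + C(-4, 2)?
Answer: -I*√22364290/688132 ≈ -0.0068724*I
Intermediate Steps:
t(H) = -3*H
p(J) = -2 + 12*J (p(J) = (-3*(-4))*J + (-4 + 2) = 12*J - 2 = -2 + 12*J)
K(q) = -38/q (K(q) = (-2 + 12*(-3))/q = (-2 - 36)/q = -38/q)
1/(√(K(130) - 21173)) = 1/(√(-38/130 - 21173)) = 1/(√(-38*1/130 - 21173)) = 1/(√(-19/65 - 21173)) = 1/(√(-1376264/65)) = 1/(2*I*√22364290/65) = -I*√22364290/688132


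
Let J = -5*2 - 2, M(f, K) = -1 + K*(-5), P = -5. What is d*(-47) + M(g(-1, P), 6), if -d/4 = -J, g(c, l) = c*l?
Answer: 2225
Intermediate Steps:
M(f, K) = -1 - 5*K
J = -12 (J = -10 - 2 = -12)
d = -48 (d = -(-4)*(-12) = -4*12 = -48)
d*(-47) + M(g(-1, P), 6) = -48*(-47) + (-1 - 5*6) = 2256 + (-1 - 30) = 2256 - 31 = 2225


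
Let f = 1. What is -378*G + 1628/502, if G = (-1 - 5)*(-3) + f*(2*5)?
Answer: -2655770/251 ≈ -10581.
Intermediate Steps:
G = 28 (G = (-1 - 5)*(-3) + 1*(2*5) = -6*(-3) + 1*10 = 18 + 10 = 28)
-378*G + 1628/502 = -378*28 + 1628/502 = -10584 + 1628*(1/502) = -10584 + 814/251 = -2655770/251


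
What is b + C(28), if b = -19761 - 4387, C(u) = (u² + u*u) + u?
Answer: -22552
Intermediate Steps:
C(u) = u + 2*u² (C(u) = (u² + u²) + u = 2*u² + u = u + 2*u²)
b = -24148
b + C(28) = -24148 + 28*(1 + 2*28) = -24148 + 28*(1 + 56) = -24148 + 28*57 = -24148 + 1596 = -22552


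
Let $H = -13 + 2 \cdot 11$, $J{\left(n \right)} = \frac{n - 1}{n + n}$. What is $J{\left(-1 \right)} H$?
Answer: $9$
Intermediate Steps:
$J{\left(n \right)} = \frac{-1 + n}{2 n}$
$H = 9$ ($H = -13 + 22 = 9$)
$J{\left(-1 \right)} H = \frac{-1 - 1}{2 \left(-1\right)} 9 = \frac{1}{2} \left(-1\right) \left(-2\right) 9 = 1 \cdot 9 = 9$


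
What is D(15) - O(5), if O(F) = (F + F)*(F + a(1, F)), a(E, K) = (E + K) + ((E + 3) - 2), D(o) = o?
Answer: -115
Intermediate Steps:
a(E, K) = 1 + K + 2*E (a(E, K) = (E + K) + ((3 + E) - 2) = (E + K) + (1 + E) = 1 + K + 2*E)
O(F) = 2*F*(3 + 2*F) (O(F) = (F + F)*(F + (1 + F + 2*1)) = (2*F)*(F + (1 + F + 2)) = (2*F)*(F + (3 + F)) = (2*F)*(3 + 2*F) = 2*F*(3 + 2*F))
D(15) - O(5) = 15 - 2*5*(3 + 2*5) = 15 - 2*5*(3 + 10) = 15 - 2*5*13 = 15 - 1*130 = 15 - 130 = -115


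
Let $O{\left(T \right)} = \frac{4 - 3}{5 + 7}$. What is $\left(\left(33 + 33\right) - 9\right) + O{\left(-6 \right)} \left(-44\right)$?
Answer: $\frac{160}{3} \approx 53.333$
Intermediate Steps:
$O{\left(T \right)} = \frac{1}{12}$ ($O{\left(T \right)} = 1 \cdot \frac{1}{12} = \frac{1}{12}$)
$\left(\left(33 + 33\right) - 9\right) + O{\left(-6 \right)} \left(-44\right) = \left(\left(33 + 33\right) - 9\right) + \frac{1}{12} \left(-44\right) = \left(66 - 9\right) - \frac{11}{3} = 57 - \frac{11}{3} = \frac{160}{3}$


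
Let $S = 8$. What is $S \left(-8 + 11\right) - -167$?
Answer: $191$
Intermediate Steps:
$S \left(-8 + 11\right) - -167 = 8 \left(-8 + 11\right) - -167 = 8 \cdot 3 + 167 = 24 + 167 = 191$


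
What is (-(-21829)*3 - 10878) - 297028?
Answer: -242419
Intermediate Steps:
(-(-21829)*3 - 10878) - 297028 = (-83*(-789) - 10878) - 297028 = (65487 - 10878) - 297028 = 54609 - 297028 = -242419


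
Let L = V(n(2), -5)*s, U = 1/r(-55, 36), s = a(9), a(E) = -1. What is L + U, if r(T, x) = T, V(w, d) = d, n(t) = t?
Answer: 274/55 ≈ 4.9818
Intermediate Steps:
s = -1
U = -1/55 (U = 1/(-55) = -1/55 ≈ -0.018182)
L = 5 (L = -5*(-1) = 5)
L + U = 5 - 1/55 = 274/55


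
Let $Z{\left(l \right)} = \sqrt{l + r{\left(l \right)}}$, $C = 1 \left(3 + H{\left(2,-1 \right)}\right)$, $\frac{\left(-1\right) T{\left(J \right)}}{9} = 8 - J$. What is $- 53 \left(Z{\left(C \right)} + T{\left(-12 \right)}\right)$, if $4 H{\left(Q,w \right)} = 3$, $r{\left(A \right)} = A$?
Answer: $9540 - \frac{53 \sqrt{30}}{2} \approx 9394.9$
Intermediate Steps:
$T{\left(J \right)} = -72 + 9 J$ ($T{\left(J \right)} = - 9 \left(8 - J\right) = -72 + 9 J$)
$H{\left(Q,w \right)} = \frac{3}{4}$ ($H{\left(Q,w \right)} = \frac{1}{4} \cdot 3 = \frac{3}{4}$)
$C = \frac{15}{4}$ ($C = 1 \left(3 + \frac{3}{4}\right) = 1 \cdot \frac{15}{4} = \frac{15}{4} \approx 3.75$)
$Z{\left(l \right)} = \sqrt{2} \sqrt{l}$ ($Z{\left(l \right)} = \sqrt{l + l} = \sqrt{2 l} = \sqrt{2} \sqrt{l}$)
$- 53 \left(Z{\left(C \right)} + T{\left(-12 \right)}\right) = - 53 \left(\sqrt{2} \sqrt{\frac{15}{4}} + \left(-72 + 9 \left(-12\right)\right)\right) = - 53 \left(\sqrt{2} \frac{\sqrt{15}}{2} - 180\right) = - 53 \left(\frac{\sqrt{30}}{2} - 180\right) = - 53 \left(-180 + \frac{\sqrt{30}}{2}\right) = 9540 - \frac{53 \sqrt{30}}{2}$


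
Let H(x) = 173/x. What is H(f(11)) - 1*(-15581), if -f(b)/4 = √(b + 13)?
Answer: 15581 - 173*√6/48 ≈ 15572.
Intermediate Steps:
f(b) = -4*√(13 + b) (f(b) = -4*√(b + 13) = -4*√(13 + b))
H(f(11)) - 1*(-15581) = 173/((-4*√(13 + 11))) - 1*(-15581) = 173/((-8*√6)) + 15581 = 173*(-√6/48) + 15581 = -173*√6/48 + 15581 = 15581 - 173*√6/48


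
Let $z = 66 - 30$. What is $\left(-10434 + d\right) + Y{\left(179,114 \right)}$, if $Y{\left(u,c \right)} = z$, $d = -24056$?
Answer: $-34454$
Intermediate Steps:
$z = 36$ ($z = 66 - 30 = 36$)
$Y{\left(u,c \right)} = 36$
$\left(-10434 + d\right) + Y{\left(179,114 \right)} = \left(-10434 - 24056\right) + 36 = -34490 + 36 = -34454$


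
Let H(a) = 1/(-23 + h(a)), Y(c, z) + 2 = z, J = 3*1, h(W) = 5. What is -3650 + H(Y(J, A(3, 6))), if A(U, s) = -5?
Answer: -65701/18 ≈ -3650.1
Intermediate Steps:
J = 3
Y(c, z) = -2 + z
H(a) = -1/18 (H(a) = 1/(-23 + 5) = 1/(-18) = -1/18)
-3650 + H(Y(J, A(3, 6))) = -3650 - 1/18 = -65701/18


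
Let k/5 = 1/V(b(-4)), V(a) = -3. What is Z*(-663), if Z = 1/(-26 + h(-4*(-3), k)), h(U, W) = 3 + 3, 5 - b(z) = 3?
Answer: 663/20 ≈ 33.150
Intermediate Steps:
b(z) = 2 (b(z) = 5 - 1*3 = 5 - 3 = 2)
k = -5/3 (k = 5/(-3) = 5*(-1/3) = -5/3 ≈ -1.6667)
h(U, W) = 6
Z = -1/20 (Z = 1/(-26 + 6) = 1/(-20) = -1/20 ≈ -0.050000)
Z*(-663) = -1/20*(-663) = 663/20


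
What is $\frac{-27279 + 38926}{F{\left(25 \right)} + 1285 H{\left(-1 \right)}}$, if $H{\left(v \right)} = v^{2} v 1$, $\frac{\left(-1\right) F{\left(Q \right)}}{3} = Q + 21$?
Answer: $- \frac{11647}{1423} \approx -8.1848$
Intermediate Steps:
$F{\left(Q \right)} = -63 - 3 Q$ ($F{\left(Q \right)} = - 3 \left(Q + 21\right) = - 3 \left(21 + Q\right) = -63 - 3 Q$)
$H{\left(v \right)} = v^{3}$ ($H{\left(v \right)} = v^{3} \cdot 1 = v^{3}$)
$\frac{-27279 + 38926}{F{\left(25 \right)} + 1285 H{\left(-1 \right)}} = \frac{-27279 + 38926}{\left(-63 - 75\right) + 1285 \left(-1\right)^{3}} = \frac{11647}{\left(-63 - 75\right) + 1285 \left(-1\right)} = \frac{11647}{-138 - 1285} = \frac{11647}{-1423} = 11647 \left(- \frac{1}{1423}\right) = - \frac{11647}{1423}$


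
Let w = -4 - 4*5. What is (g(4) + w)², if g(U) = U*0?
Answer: 576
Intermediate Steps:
g(U) = 0
w = -24 (w = -4 - 20 = -24)
(g(4) + w)² = (0 - 24)² = (-24)² = 576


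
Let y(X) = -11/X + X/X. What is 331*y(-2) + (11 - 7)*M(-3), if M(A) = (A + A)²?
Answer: 4591/2 ≈ 2295.5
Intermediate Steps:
M(A) = 4*A² (M(A) = (2*A)² = 4*A²)
y(X) = 1 - 11/X (y(X) = -11/X + 1 = 1 - 11/X)
331*y(-2) + (11 - 7)*M(-3) = 331*((-11 - 2)/(-2)) + (11 - 7)*(4*(-3)²) = 331*(-½*(-13)) + 4*(4*9) = 331*(13/2) + 4*36 = 4303/2 + 144 = 4591/2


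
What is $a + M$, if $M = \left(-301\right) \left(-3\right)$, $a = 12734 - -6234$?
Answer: $19871$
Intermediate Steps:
$a = 18968$ ($a = 12734 + 6234 = 18968$)
$M = 903$
$a + M = 18968 + 903 = 19871$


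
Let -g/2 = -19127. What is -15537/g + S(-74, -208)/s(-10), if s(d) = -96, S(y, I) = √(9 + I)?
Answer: -15537/38254 - I*√199/96 ≈ -0.40615 - 0.14695*I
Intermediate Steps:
g = 38254 (g = -2*(-19127) = 38254)
-15537/g + S(-74, -208)/s(-10) = -15537/38254 + √(9 - 208)/(-96) = -15537*1/38254 + √(-199)*(-1/96) = -15537/38254 + (I*√199)*(-1/96) = -15537/38254 - I*√199/96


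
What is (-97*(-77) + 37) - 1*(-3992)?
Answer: 11498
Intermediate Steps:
(-97*(-77) + 37) - 1*(-3992) = (7469 + 37) + 3992 = 7506 + 3992 = 11498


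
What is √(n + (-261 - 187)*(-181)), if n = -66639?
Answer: √14449 ≈ 120.20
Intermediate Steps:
√(n + (-261 - 187)*(-181)) = √(-66639 + (-261 - 187)*(-181)) = √(-66639 - 448*(-181)) = √(-66639 + 81088) = √14449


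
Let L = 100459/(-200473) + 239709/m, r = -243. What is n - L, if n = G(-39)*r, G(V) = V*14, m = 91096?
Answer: 2422964997627331/18262288408 ≈ 1.3268e+5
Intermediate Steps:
G(V) = 14*V
n = 132678 (n = (14*(-39))*(-243) = -546*(-243) = 132678)
L = 38903769293/18262288408 (L = 100459/(-200473) + 239709/91096 = 100459*(-1/200473) + 239709*(1/91096) = -100459/200473 + 239709/91096 = 38903769293/18262288408 ≈ 2.1303)
n - L = 132678 - 1*38903769293/18262288408 = 132678 - 38903769293/18262288408 = 2422964997627331/18262288408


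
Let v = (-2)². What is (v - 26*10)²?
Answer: 65536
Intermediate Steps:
v = 4
(v - 26*10)² = (4 - 26*10)² = (4 - 260)² = (-256)² = 65536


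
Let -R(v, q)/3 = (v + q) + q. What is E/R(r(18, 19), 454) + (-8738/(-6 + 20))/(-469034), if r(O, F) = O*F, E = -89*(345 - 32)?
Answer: 22869386179/3078035625 ≈ 7.4299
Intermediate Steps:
E = -27857 (E = -89*313 = -27857)
r(O, F) = F*O
R(v, q) = -6*q - 3*v (R(v, q) = -3*((v + q) + q) = -3*((q + v) + q) = -3*(v + 2*q) = -6*q - 3*v)
E/R(r(18, 19), 454) + (-8738/(-6 + 20))/(-469034) = -27857/(-6*454 - 57*18) + (-8738/(-6 + 20))/(-469034) = -27857/(-2724 - 3*342) + (-8738/14)*(-1/469034) = -27857/(-2724 - 1026) + ((1/14)*(-8738))*(-1/469034) = -27857/(-3750) - 4369/7*(-1/469034) = -27857*(-1/3750) + 4369/3283238 = 27857/3750 + 4369/3283238 = 22869386179/3078035625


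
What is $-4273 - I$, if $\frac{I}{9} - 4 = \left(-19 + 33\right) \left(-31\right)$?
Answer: $-403$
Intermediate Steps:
$I = -3870$ ($I = 36 + 9 \left(-19 + 33\right) \left(-31\right) = 36 + 9 \cdot 14 \left(-31\right) = 36 + 9 \left(-434\right) = 36 - 3906 = -3870$)
$-4273 - I = -4273 - -3870 = -4273 + 3870 = -403$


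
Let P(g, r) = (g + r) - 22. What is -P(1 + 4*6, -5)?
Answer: 2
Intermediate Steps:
P(g, r) = -22 + g + r
-P(1 + 4*6, -5) = -(-22 + (1 + 4*6) - 5) = -(-22 + (1 + 24) - 5) = -(-22 + 25 - 5) = -1*(-2) = 2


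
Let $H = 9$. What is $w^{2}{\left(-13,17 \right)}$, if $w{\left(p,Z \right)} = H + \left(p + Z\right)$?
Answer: $169$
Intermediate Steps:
$w{\left(p,Z \right)} = 9 + Z + p$ ($w{\left(p,Z \right)} = 9 + \left(p + Z\right) = 9 + \left(Z + p\right) = 9 + Z + p$)
$w^{2}{\left(-13,17 \right)} = \left(9 + 17 - 13\right)^{2} = 13^{2} = 169$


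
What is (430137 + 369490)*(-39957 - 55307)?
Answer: -76175666528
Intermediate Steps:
(430137 + 369490)*(-39957 - 55307) = 799627*(-95264) = -76175666528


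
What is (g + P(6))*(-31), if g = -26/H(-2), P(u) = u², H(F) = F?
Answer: -1519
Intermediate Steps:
g = 13 (g = -26/(-2) = -26*(-½) = 13)
(g + P(6))*(-31) = (13 + 6²)*(-31) = (13 + 36)*(-31) = 49*(-31) = -1519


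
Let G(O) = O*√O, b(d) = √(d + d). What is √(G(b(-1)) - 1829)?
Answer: √(-1829 + 2^(¾)*I^(3/2)) ≈ 0.0139 + 42.781*I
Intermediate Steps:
b(d) = √2*√d (b(d) = √(2*d) = √2*√d)
G(O) = O^(3/2)
√(G(b(-1)) - 1829) = √((√2*√(-1))^(3/2) - 1829) = √((√2*I)^(3/2) - 1829) = √((I*√2)^(3/2) - 1829) = √(2^(¾)*I^(3/2) - 1829) = √(-1829 + 2^(¾)*I^(3/2))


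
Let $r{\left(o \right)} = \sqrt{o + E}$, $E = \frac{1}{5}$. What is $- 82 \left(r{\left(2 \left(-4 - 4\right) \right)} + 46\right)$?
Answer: $-3772 - \frac{82 i \sqrt{395}}{5} \approx -3772.0 - 325.94 i$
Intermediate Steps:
$E = \frac{1}{5} \approx 0.2$
$r{\left(o \right)} = \sqrt{\frac{1}{5} + o}$ ($r{\left(o \right)} = \sqrt{o + \frac{1}{5}} = \sqrt{\frac{1}{5} + o}$)
$- 82 \left(r{\left(2 \left(-4 - 4\right) \right)} + 46\right) = - 82 \left(\frac{\sqrt{5 + 25 \cdot 2 \left(-4 - 4\right)}}{5} + 46\right) = - 82 \left(\frac{\sqrt{5 + 25 \cdot 2 \left(-8\right)}}{5} + 46\right) = - 82 \left(\frac{\sqrt{5 + 25 \left(-16\right)}}{5} + 46\right) = - 82 \left(\frac{\sqrt{5 - 400}}{5} + 46\right) = - 82 \left(\frac{\sqrt{-395}}{5} + 46\right) = - 82 \left(\frac{i \sqrt{395}}{5} + 46\right) = - 82 \left(46 + \frac{i \sqrt{395}}{5}\right) = -3772 - \frac{82 i \sqrt{395}}{5}$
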